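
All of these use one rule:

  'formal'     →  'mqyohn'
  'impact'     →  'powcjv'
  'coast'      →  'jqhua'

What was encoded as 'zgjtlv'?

Shifts by position in formal: pos 0: f→m (+7), pos 1: o→q (+2), pos 2: r→y (+7), pos 3: m→o (+2) — repeating every 2. The shifts repeat in a cycle of length 2: positions 0,1,… shift by +7, +2, then the pattern repeats.
Undoing it on zgjtlv: z−7=s, g−2=e, j−7=c, t−2=r, l−7=e, v−2=t.

secret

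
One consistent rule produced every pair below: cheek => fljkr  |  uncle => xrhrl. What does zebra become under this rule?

In cheek: c→f is +3, h→l is +4, e→j is +5, e→k is +6 — the shift increases by 1 each position. Each letter shifts forward by (position + 3), i.e. 3, 4, 5, … — the shift grows by one for each successive letter.
For zebra: z+3=c, e+4=i, b+5=g, r+6=x, a+7=h.

cigxh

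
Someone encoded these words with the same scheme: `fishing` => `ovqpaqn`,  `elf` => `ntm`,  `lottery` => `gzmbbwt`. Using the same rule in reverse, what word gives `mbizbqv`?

The output letters match the input read backwards, each shifted +8: fishing reversed is gnihsif. Read the word backwards and shift each letter +8.
Undoing it on mbizbqv: shift back: m−8=e, b−8=t, i−8=a, z−8=r, b−8=t, q−8=i, v−8=n → etartin; then reverse → nitrate.

nitrate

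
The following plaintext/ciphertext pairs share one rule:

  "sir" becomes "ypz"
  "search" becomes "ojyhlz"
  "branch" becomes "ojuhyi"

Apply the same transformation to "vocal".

shjvc

The output letters match the input read backwards, each shifted +7: sir reversed is ris. The word is reversed, then every letter is shifted forward by 7.
Applying it to vocal: reverse → lacov; then shift: l+7=s, a+7=h, c+7=j, o+7=v, v+7=c.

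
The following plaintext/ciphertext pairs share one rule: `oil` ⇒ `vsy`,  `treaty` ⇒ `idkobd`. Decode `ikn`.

The output letters match the input read backwards, each shifted +10: oil reversed is lio. The word is reversed, then every letter is shifted forward by 10.
Reversing it on ikn: shift back: i−10=y, k−10=a, n−10=d → yad; then reverse → day.

day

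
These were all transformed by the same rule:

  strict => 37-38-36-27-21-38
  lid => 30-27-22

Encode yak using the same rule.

s is letter #19 and maps to 37: an offset of 18. The number is (letter's place in the alphabet, a=1) + 18.
On yak: y=25→43, a=1→19, k=11→29.

43-19-29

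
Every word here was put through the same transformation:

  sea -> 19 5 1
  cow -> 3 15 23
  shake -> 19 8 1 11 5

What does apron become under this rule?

1 16 18 15 14

s is letter #19 and maps to 19: an offset of 0. Each letter is replaced by its alphabet position (a=1, b=2, …, z=26).
Applying it to apron: a=1→1, p=16→16, r=18→18, o=15→15, n=14→14.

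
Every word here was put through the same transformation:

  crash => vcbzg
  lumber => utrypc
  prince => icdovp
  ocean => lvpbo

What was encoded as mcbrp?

c(2)→v(21) and r(17)→c(2) fit y≡23x+1 (mod 26); the inverse of 23 mod 26 is 17. This is an affine cipher: with a=0,…,z=25, each position x becomes (23x+1) mod 26.
Undoing it on mcbrp: m(12)→17·(12−1)≡5=f; c(2)→17·(2−1)≡17=r; b(1)→17·(1−1)≡0=a; r(17)→17·(17−1)≡12=m; p(15)→17·(15−1)≡4=e (all mod 26).

frame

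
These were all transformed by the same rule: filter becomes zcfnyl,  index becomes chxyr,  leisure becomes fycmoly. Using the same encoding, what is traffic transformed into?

nluzzcw

It's a constant shift of +20 (ROT20).
On traffic: t+20=n, r+20=l, a+20=u, f+20=z, f+20=z, i+20=c, c+20=w.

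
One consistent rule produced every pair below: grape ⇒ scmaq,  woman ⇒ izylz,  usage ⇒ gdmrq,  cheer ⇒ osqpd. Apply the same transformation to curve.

ofdgq

Shifts by position in grape: pos 0: g→s (+12), pos 1: r→c (+11), pos 2: a→m (+12), pos 3: p→a (+11) — repeating every 2. The shifts repeat in a cycle of length 2: positions 0,1,… shift by +12, +11, then the pattern repeats.
On curve: c+12=o, u+11=f, r+12=d, v+11=g, e+12=q.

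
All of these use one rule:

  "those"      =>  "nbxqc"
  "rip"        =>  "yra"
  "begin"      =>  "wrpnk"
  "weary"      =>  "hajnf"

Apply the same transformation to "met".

The output letters match the input read backwards, each shifted +9: those reversed is esoht. Read the word backwards and shift each letter +9.
Applying it to met: reverse → tem; then shift: t+9=c, e+9=n, m+9=v.

cnv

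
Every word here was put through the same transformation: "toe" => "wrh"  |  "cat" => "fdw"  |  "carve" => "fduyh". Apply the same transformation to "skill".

vnloo

Compare letters: t→w is +3, o→r is +3, e→h is +3 — a constant shift. Each letter is shifted forward by 3 in the alphabet (a Caesar shift of +3).
Applying it to skill: s+3=v, k+3=n, i+3=l, l+3=o, l+3=o.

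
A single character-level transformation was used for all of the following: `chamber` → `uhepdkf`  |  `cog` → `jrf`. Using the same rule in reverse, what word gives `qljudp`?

The word is reversed, then every letter is shifted forward by 3.
Reversing it on qljudp: shift back: q−3=n, l−3=i, j−3=g, u−3=r, d−3=a, p−3=m → nigram; then reverse → margin.

margin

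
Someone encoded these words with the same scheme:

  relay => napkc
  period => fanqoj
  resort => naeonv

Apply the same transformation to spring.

efnqxi

Treating letters as 0–25, the rule is x ↦ 17x + 10 (mod 26).
For spring: s(18)→17·18+10≡4=e; p(15)→17·15+10≡5=f; r(17)→17·17+10≡13=n; i(8)→17·8+10≡16=q; n(13)→17·13+10≡23=x; g(6)→17·6+10≡8=i (all mod 26).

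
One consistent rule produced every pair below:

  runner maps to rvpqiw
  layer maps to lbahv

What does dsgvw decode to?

dress

The shift increases by 1 at each position, starting from +0: 0, 1, 2, ….
Decoding dsgvw: d−0=d, s−1=r, g−2=e, v−3=s, w−4=s.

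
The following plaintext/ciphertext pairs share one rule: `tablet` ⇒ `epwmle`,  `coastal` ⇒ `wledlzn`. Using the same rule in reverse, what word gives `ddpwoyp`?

Read the word backwards and shift each letter +11.
Decoding ddpwoyp: shift back: d−11=s, d−11=s, p−11=e, w−11=l, o−11=d, y−11=n, p−11=e → sseldne; then reverse → endless.

endless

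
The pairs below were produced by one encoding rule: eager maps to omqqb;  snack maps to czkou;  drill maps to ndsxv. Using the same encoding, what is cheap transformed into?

Shifts by position in eager: pos 0: e→o (+10), pos 1: a→m (+12), pos 2: g→q (+10), pos 3: e→q (+12) — repeating every 2. A repeating key of period 2 is used — shifts +10, +12 over and over.
On cheap: c+10=m, h+12=t, e+10=o, a+12=m, p+10=z.

mtomz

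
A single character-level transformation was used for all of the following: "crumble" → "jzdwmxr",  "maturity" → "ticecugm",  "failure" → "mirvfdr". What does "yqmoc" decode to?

rider

In crumble: c→j is +7, r→z is +8, u→d is +9, m→w is +10 — the shift increases by 1 each position. The shift increases by 1 at each position, starting from +7: 7, 8, 9, ….
Decoding yqmoc: y−7=r, q−8=i, m−9=d, o−10=e, c−11=r.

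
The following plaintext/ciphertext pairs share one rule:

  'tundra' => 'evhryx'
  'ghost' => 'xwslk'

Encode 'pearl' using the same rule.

pveit

Two steps: reverse the string, then apply a Caesar shift of +4.
Applying it to pearl: reverse → lraep; then shift: l+4=p, r+4=v, a+4=e, e+4=i, p+4=t.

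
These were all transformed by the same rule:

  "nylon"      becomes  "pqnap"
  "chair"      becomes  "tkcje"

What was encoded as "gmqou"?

smoke

Read the word backwards and shift each letter +2.
Undoing it on gmqou: shift back: g−2=e, m−2=k, q−2=o, o−2=m, u−2=s → ekoms; then reverse → smoke.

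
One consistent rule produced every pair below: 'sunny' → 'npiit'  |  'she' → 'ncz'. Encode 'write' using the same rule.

rmdoz

Compare letters: s→n is +21, u→p is +21, n→i is +21 — a constant shift. It's a constant shift of +21 (ROT21).
Applying it to write: w+21=r, r+21=m, i+21=d, t+21=o, e+21=z.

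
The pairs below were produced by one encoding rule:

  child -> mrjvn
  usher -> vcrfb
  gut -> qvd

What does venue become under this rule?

ffxvf

The shift depends on letter class: consonant c→m is +10, but vowel i→j is +1. Vowels shift forward by 1 and consonants shift forward by 10.
Applying it to venue: v(cons)+10=f, e(vowel)+1=f, n(cons)+10=x, u(vowel)+1=v, e(vowel)+1=f.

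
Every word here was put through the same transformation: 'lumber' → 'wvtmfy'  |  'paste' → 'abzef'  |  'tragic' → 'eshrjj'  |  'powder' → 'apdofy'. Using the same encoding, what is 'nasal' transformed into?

ybzlm

Shifts by position in lumber: pos 0: l→w (+11), pos 1: u→v (+1), pos 2: m→t (+7), pos 3: b→m (+11), pos 4: e→f (+1), pos 5: r→y (+7) — repeating every 3. A repeating key of period 3 is used — shifts +11, +1, +7 over and over.
On nasal: n+11=y, a+1=b, s+7=z, a+11=l, l+1=m.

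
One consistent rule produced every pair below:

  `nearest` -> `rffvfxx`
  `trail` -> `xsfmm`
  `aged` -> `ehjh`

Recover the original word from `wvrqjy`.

Shifts by position in nearest: pos 0: n→r (+4), pos 1: e→f (+1), pos 2: a→f (+5), pos 3: r→v (+4), pos 4: e→f (+1), pos 5: s→x (+5) — repeating every 3. A repeating key of period 3 is used — shifts +4, +1, +5 over and over.
Undoing it on wvrqjy: w−4=s, v−1=u, r−5=m, q−4=m, j−1=i, y−5=t.

summit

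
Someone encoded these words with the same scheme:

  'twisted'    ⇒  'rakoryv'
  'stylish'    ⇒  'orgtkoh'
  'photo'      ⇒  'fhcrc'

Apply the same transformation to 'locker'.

tcsqyl

t(19)→r(17) and w(22)→a(0) fit y≡3x+12 (mod 26); the inverse of 3 mod 26 is 9. This is an affine cipher: with a=0,…,z=25, each position x becomes (3x+12) mod 26.
On locker: l(11)→3·11+12≡19=t; o(14)→3·14+12≡2=c; c(2)→3·2+12≡18=s; k(10)→3·10+12≡16=q; e(4)→3·4+12≡24=y; r(17)→3·17+12≡11=l (all mod 26).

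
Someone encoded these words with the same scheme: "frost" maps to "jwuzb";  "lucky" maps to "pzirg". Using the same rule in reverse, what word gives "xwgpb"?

trait

In frost: f→j is +4, r→w is +5, o→u is +6, s→z is +7 — the shift increases by 1 each position. Letter i (0-indexed) is shifted by i+4, so successive shifts are 4, 5, 6, ….
Decoding xwgpb: x−4=t, w−5=r, g−6=a, p−7=i, b−8=t.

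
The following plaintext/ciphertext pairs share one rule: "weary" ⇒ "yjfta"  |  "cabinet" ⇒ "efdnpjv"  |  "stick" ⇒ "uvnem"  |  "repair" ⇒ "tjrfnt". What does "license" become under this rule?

Two shifts are in play — +5 for a/e/i/o/u, +2 for every other letter.
For license: l(cons)+2=n, i(vowel)+5=n, c(cons)+2=e, e(vowel)+5=j, n(cons)+2=p, s(cons)+2=u, e(vowel)+5=j.

nnejpuj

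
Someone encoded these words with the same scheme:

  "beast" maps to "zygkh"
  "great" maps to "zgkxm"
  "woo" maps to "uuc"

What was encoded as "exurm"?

glory

The output letters match the input read backwards, each shifted +6: beast reversed is tsaeb. The word is reversed, then every letter is shifted forward by 6.
Decoding exurm: shift back: e−6=y, x−6=r, u−6=o, r−6=l, m−6=g → yrolg; then reverse → glory.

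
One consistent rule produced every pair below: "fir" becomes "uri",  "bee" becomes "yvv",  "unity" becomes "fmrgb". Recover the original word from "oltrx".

logic

Each letter is replaced by its mirror in the alphabet: a↔z, b↔y, c↔x, and so on (the Atbash cipher).
Undoing it on oltrx: o↔l, l↔o, t↔g, r↔i, x↔c.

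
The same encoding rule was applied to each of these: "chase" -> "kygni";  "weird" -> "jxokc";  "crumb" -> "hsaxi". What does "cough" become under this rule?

The output letters match the input read backwards, each shifted +6: chase reversed is esahc. Two steps: reverse the string, then apply a Caesar shift of +6.
For cough: reverse → hguoc; then shift: h+6=n, g+6=m, u+6=a, o+6=u, c+6=i.

nmaui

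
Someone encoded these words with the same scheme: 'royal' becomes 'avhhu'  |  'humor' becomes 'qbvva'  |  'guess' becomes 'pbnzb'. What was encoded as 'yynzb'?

press

Shifts by position in royal: pos 0: r→a (+9), pos 1: o→v (+7), pos 2: y→h (+9), pos 3: a→h (+7) — repeating every 2. The shifts repeat in a cycle of length 2: positions 0,1,… shift by +9, +7, then the pattern repeats.
Undoing it on yynzb: y−9=p, y−7=r, n−9=e, z−7=s, b−9=s.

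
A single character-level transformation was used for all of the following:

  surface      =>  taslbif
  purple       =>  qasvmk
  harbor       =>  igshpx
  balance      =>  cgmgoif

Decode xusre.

Shifts by position in surface: pos 0: s→t (+1), pos 1: u→a (+6), pos 2: r→s (+1), pos 3: f→l (+6) — repeating every 2. The shifts repeat in a cycle of length 2: positions 0,1,… shift by +1, +6, then the pattern repeats.
Reversing it on xusre: x−1=w, u−6=o, s−1=r, r−6=l, e−1=d.

world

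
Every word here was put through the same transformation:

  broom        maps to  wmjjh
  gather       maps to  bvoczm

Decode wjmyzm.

border

Each letter is shifted forward by 21 in the alphabet (a Caesar shift of +21).
Undoing it on wjmyzm: w−21=b, j−21=o, m−21=r, y−21=d, z−21=e, m−21=r.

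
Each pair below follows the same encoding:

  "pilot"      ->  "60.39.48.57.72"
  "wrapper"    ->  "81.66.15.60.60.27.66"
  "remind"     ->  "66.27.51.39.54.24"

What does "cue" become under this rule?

p(#16)→60 and i(#9)→39: differences scale by 3, so n = 3·pos + 12. Each letter becomes 3×(its alphabet position, a=1..z=26) + 12.
For cue: c=3→21, u=21→75, e=5→27.

21.75.27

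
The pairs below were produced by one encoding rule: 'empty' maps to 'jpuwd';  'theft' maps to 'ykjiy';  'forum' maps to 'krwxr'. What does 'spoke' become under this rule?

A repeating key of period 2 is used — shifts +5, +3 over and over.
For spoke: s+5=x, p+3=s, o+5=t, k+3=n, e+5=j.

xstnj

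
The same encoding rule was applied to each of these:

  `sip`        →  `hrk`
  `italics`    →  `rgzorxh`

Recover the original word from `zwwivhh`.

Each pair mirrors across the alphabet (s↔h, i↔r, p↔k): positions sum to 25. Letters are reflected about the middle of the alphabet (position → 25−position): Atbash.
Reversing it on zwwivhh: z↔a, w↔d, w↔d, i↔r, v↔e, h↔s, h↔s.

address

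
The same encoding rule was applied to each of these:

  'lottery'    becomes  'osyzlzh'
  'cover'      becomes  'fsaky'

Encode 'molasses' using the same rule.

psqgzanc

In lottery: l→o is +3, o→s is +4, t→y is +5, t→z is +6 — the shift increases by 1 each position. The shift increases by 1 at each position, starting from +3: 3, 4, 5, ….
On molasses: m+3=p, o+4=s, l+5=q, a+6=g, s+7=z, s+8=a, e+9=n, s+10=c.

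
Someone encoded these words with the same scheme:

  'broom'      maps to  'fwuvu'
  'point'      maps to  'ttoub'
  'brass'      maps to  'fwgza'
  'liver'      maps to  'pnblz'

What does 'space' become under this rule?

The shift increases by 1 at each position, starting from +4: 4, 5, 6, ….
On space: s+4=w, p+5=u, a+6=g, c+7=j, e+8=m.

wugjm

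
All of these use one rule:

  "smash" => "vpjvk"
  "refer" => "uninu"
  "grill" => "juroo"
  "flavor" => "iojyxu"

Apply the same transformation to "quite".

The shift depends on letter class: consonant s→v is +3, but vowel a→j is +9. Two shifts are in play — +9 for a/e/i/o/u, +3 for every other letter.
For quite: q(cons)+3=t, u(vowel)+9=d, i(vowel)+9=r, t(cons)+3=w, e(vowel)+9=n.

tdrwn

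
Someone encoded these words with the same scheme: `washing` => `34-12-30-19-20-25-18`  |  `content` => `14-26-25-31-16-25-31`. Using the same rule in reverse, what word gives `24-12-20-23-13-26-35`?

The number is (letter's place in the alphabet, a=1) + 11.
Undoing it on 24-12-20-23-13-26-35: 24→(24−11)÷1=13=m, 12→(12−11)÷1=1=a, 20→(20−11)÷1=9=i, 23→(23−11)÷1=12=l, 13→(13−11)÷1=2=b, 26→(26−11)÷1=15=o, 35→(35−11)÷1=24=x.

mailbox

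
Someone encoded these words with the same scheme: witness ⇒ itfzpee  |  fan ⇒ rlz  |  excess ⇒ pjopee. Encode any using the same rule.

The shift depends on letter class: consonant w→i is +12, but vowel i→t is +11. Vowels shift forward by 11 and consonants shift forward by 12.
For any: a(vowel)+11=l, n(cons)+12=z, y(cons)+12=k.

lzk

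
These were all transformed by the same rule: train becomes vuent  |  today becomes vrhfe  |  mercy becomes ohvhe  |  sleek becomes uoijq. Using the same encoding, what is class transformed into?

eoexy

In train: t→v is +2, r→u is +3, a→e is +4, i→n is +5 — the shift increases by 1 each position. Letter i (0-indexed) is shifted by i+2, so successive shifts are 2, 3, 4, ….
On class: c+2=e, l+3=o, a+4=e, s+5=x, s+6=y.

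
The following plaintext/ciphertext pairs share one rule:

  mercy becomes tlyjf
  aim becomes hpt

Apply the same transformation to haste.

ohzal

Compare letters: m→t is +7, e→l is +7, r→y is +7 — a constant shift. This is a Caesar cipher with shift 7.
On haste: h+7=o, a+7=h, s+7=z, t+7=a, e+7=l.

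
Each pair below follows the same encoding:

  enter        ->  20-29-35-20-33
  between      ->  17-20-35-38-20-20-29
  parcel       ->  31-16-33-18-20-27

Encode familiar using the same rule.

The number is (letter's place in the alphabet, a=1) + 15.
On familiar: f=6→21, a=1→16, m=13→28, i=9→24, l=12→27, i=9→24, a=1→16, r=18→33.

21-16-28-24-27-24-16-33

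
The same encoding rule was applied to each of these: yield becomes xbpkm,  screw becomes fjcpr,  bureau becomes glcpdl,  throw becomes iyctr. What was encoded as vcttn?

groom

y(24)→x(23) and i(8)→b(1) fit y≡3x+3 (mod 26); the inverse of 3 mod 26 is 9. Treating letters as 0–25, the rule is x ↦ 3x + 3 (mod 26).
Reversing it on vcttn: v(21)→9·(21−3)≡6=g; c(2)→9·(2−3)≡17=r; t(19)→9·(19−3)≡14=o; t(19)→9·(19−3)≡14=o; n(13)→9·(13−3)≡12=m (all mod 26).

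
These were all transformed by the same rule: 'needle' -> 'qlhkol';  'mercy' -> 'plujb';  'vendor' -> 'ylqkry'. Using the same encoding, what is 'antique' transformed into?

Shifts by position in needle: pos 0: n→q (+3), pos 1: e→l (+7), pos 2: e→h (+3), pos 3: d→k (+7) — repeating every 2. A repeating key of period 2 is used — shifts +3, +7 over and over.
On antique: a+3=d, n+7=u, t+3=w, i+7=p, q+3=t, u+7=b, e+3=h.

duwptbh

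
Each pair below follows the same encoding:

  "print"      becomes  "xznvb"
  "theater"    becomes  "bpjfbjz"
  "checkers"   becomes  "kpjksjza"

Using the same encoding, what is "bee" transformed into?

jjj

The rule splits by letter class: vowels +5, consonants +8.
Applying it to bee: b(cons)+8=j, e(vowel)+5=j, e(vowel)+5=j.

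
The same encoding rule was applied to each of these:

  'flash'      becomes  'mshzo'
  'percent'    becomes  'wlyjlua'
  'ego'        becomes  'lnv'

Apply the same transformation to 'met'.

tla

Compare letters: f→m is +7, l→s is +7, a→h is +7 — a constant shift. It's a constant shift of +7 (ROT7).
Applying it to met: m+7=t, e+7=l, t+7=a.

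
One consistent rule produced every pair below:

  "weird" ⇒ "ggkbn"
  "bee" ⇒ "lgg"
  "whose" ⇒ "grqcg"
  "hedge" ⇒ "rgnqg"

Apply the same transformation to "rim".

bkw

The shift depends on letter class: consonant w→g is +10, but vowel e→g is +2. Two shifts are in play — +2 for a/e/i/o/u, +10 for every other letter.
On rim: r(cons)+10=b, i(vowel)+2=k, m(cons)+10=w.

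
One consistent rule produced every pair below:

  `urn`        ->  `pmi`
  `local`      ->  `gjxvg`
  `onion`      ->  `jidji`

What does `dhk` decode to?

imp

Compare letters: u→p is +21, r→m is +21, n→i is +21 — a constant shift. Each letter is shifted forward by 21 in the alphabet (a Caesar shift of +21).
Decoding dhk: d−21=i, h−21=m, k−21=p.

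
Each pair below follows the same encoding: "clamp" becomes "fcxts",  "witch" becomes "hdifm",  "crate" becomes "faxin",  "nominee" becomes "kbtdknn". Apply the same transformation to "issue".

drrzn

c(2)→f(5) and l(11)→c(2) fit y≡17x+23 (mod 26); the inverse of 17 mod 26 is 23. Treating letters as 0–25, the rule is x ↦ 17x + 23 (mod 26).
For issue: i(8)→17·8+23≡3=d; s(18)→17·18+23≡17=r; s(18)→17·18+23≡17=r; u(20)→17·20+23≡25=z; e(4)→17·4+23≡13=n (all mod 26).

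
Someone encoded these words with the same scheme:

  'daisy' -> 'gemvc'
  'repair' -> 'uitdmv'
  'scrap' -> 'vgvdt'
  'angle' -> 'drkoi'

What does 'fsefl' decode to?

coach

Shifts by position in daisy: pos 0: d→g (+3), pos 1: a→e (+4), pos 2: i→m (+4), pos 3: s→v (+3), pos 4: y→c (+4) — repeating every 3. The shifts repeat in a cycle of length 3: positions 0,1,… shift by +3, +4, +4, then the pattern repeats.
Undoing it on fsefl: f−3=c, s−4=o, e−4=a, f−3=c, l−4=h.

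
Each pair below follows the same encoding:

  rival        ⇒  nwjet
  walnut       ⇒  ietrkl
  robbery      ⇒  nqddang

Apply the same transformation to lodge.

This is an affine cipher: with a=0,…,z=25, each position x becomes (25x+4) mod 26.
On lodge: l(11)→25·11+4≡19=t; o(14)→25·14+4≡16=q; d(3)→25·3+4≡1=b; g(6)→25·6+4≡24=y; e(4)→25·4+4≡0=a (all mod 26).

tqbya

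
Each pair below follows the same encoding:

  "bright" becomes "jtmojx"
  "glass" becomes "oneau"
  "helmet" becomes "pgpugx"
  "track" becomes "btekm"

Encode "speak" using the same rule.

ariim

A repeating key of period 3 is used — shifts +8, +2, +4 over and over.
Applying it to speak: s+8=a, p+2=r, e+4=i, a+8=i, k+2=m.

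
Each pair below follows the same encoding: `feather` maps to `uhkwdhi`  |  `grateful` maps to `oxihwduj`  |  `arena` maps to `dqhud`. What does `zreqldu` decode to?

The output letters match the input read backwards, each shifted +3: feather reversed is rehtaef. The word is reversed, then every letter is shifted forward by 3.
Reversing it on zreqldu: shift back: z−3=w, r−3=o, e−3=b, q−3=n, l−3=i, d−3=a, u−3=r → wobniar; then reverse → rainbow.

rainbow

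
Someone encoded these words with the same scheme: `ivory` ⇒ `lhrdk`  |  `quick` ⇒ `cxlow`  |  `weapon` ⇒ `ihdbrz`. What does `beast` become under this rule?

The rule splits by letter class: vowels +3, consonants +12.
On beast: b(cons)+12=n, e(vowel)+3=h, a(vowel)+3=d, s(cons)+12=e, t(cons)+12=f.

nhdef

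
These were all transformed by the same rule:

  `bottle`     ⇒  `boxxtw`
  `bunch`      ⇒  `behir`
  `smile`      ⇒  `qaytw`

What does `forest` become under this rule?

b(1)→b(1) and o(14)→o(14) fit y≡7x+20 (mod 26); the inverse of 7 mod 26 is 15. Each letter's alphabet position (a=0..z=25) is mapped through 7·x+20 mod 26 — an affine cipher.
On forest: f(5)→7·5+20≡3=d; o(14)→7·14+20≡14=o; r(17)→7·17+20≡9=j; e(4)→7·4+20≡22=w; s(18)→7·18+20≡16=q; t(19)→7·19+20≡23=x (all mod 26).

dojwqx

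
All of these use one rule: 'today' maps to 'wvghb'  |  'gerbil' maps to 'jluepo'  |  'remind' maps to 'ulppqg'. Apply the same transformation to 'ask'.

The shift depends on letter class: consonant t→w is +3, but vowel o→v is +7. The rule splits by letter class: vowels +7, consonants +3.
For ask: a(vowel)+7=h, s(cons)+3=v, k(cons)+3=n.

hvn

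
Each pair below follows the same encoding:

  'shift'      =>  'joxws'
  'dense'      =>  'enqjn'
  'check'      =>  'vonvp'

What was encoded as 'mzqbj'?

Each letter's alphabet position (a=0..z=25) is mapped through 9·x+3 mod 26 — an affine cipher.
Decoding mzqbj: m(12)→3·(12−3)≡1=b; z(25)→3·(25−3)≡14=o; q(16)→3·(16−3)≡13=n; b(1)→3·(1−3)≡20=u; j(9)→3·(9−3)≡18=s (all mod 26).

bonus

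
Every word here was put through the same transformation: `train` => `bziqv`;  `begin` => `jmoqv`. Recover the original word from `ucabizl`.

Compare letters: t→b is +8, r→z is +8, a→i is +8 — a constant shift. It's a constant shift of +8 (ROT8).
Decoding ucabizl: u−8=m, c−8=u, a−8=s, b−8=t, i−8=a, z−8=r, l−8=d.

mustard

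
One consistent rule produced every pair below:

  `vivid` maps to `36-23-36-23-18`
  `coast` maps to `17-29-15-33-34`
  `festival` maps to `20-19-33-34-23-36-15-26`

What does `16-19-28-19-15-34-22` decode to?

v is letter #22 and maps to 36: an offset of 14. The number is (letter's place in the alphabet, a=1) + 14.
Reversing it on 16-19-28-19-15-34-22: 16→(16−14)÷1=2=b, 19→(19−14)÷1=5=e, 28→(28−14)÷1=14=n, 19→(19−14)÷1=5=e, 15→(15−14)÷1=1=a, 34→(34−14)÷1=20=t, 22→(22−14)÷1=8=h.

beneath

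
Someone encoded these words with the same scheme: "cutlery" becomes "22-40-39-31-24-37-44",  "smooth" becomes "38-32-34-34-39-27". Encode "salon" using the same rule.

38-20-31-34-33

c is letter #3 and maps to 22: an offset of 19. The number is (letter's place in the alphabet, a=1) + 19.
Applying it to salon: s=19→38, a=1→20, l=12→31, o=15→34, n=14→33.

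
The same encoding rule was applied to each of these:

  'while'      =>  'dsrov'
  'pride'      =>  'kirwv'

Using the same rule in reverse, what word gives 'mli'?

Each pair mirrors across the alphabet (w↔d, h↔s, i↔r): positions sum to 25. Each letter is replaced by its mirror in the alphabet: a↔z, b↔y, c↔x, and so on (the Atbash cipher).
Undoing it on mli: m↔n, l↔o, i↔r.

nor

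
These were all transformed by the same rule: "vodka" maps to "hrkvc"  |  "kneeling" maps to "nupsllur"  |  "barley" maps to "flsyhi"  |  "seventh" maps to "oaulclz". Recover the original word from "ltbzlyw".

presume

The output letters match the input read backwards, each shifted +7: vodka reversed is akdov. Two steps: reverse the string, then apply a Caesar shift of +7.
Reversing it on ltbzlyw: shift back: l−7=e, t−7=m, b−7=u, z−7=s, l−7=e, y−7=r, w−7=p → emuserp; then reverse → presume.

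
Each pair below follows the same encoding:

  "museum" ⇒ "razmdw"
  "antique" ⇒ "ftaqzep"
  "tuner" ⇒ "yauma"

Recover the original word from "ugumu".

panel

The shift increases by 1 at each position, starting from +5: 5, 6, 7, ….
Undoing it on ugumu: u−5=p, g−6=a, u−7=n, m−8=e, u−9=l.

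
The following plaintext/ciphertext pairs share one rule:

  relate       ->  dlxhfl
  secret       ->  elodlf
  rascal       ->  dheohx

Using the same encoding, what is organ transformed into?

vdshz

Two shifts are in play — +7 for a/e/i/o/u, +12 for every other letter.
Applying it to organ: o(vowel)+7=v, r(cons)+12=d, g(cons)+12=s, a(vowel)+7=h, n(cons)+12=z.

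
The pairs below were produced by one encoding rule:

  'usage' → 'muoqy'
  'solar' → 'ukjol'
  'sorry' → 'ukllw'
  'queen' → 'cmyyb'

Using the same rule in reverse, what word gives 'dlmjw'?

u(20)→m(12) and s(18)→u(20) fit y≡9x+14 (mod 26); the inverse of 9 mod 26 is 3. This is an affine cipher: with a=0,…,z=25, each position x becomes (9x+14) mod 26.
Reversing it on dlmjw: d(3)→3·(3−14)≡19=t; l(11)→3·(11−14)≡17=r; m(12)→3·(12−14)≡20=u; j(9)→3·(9−14)≡11=l; w(22)→3·(22−14)≡24=y (all mod 26).

truly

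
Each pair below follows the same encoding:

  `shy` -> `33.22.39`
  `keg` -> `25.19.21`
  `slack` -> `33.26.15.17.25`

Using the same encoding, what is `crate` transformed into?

17.32.15.34.19

s is letter #19 and maps to 33: an offset of 14. The number is (letter's place in the alphabet, a=1) + 14.
Applying it to crate: c=3→17, r=18→32, a=1→15, t=20→34, e=5→19.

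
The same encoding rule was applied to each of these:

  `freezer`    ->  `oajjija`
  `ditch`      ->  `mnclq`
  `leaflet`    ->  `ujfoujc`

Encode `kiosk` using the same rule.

The shift depends on letter class: consonant f→o is +9, but vowel e→j is +5. Vowels shift forward by 5 and consonants shift forward by 9.
Applying it to kiosk: k(cons)+9=t, i(vowel)+5=n, o(vowel)+5=t, s(cons)+9=b, k(cons)+9=t.

tntbt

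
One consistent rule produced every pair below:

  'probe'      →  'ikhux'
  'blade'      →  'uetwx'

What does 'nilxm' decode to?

Compare letters: p→i is +19, r→k is +19, o→h is +19 — a constant shift. Every letter moves 19 places later in the alphabet, wrapping around z→a.
Reversing it on nilxm: n−19=u, i−19=p, l−19=s, x−19=e, m−19=t.

upset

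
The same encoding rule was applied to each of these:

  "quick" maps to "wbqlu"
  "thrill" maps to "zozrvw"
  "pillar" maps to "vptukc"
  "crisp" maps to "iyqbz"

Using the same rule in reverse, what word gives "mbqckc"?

Each letter shifts forward by (position + 6), i.e. 6, 7, 8, … — the shift grows by one for each successive letter.
Decoding mbqckc: m−6=g, b−7=u, q−8=i, c−9=t, k−10=a, c−11=r.

guitar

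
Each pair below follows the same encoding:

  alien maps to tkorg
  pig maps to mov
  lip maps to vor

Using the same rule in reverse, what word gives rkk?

eel

The output letters match the input read backwards, each shifted +6: alien reversed is neila. Read the word backwards and shift each letter +6.
Undoing it on rkk: shift back: r−6=l, k−6=e, k−6=e → lee; then reverse → eel.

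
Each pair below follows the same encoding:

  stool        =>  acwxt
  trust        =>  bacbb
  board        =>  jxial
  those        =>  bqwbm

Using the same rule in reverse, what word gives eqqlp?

Shifts by position in stool: pos 0: s→a (+8), pos 1: t→c (+9), pos 2: o→w (+8), pos 3: o→x (+9) — repeating every 2. The shifts repeat in a cycle of length 2: positions 0,1,… shift by +8, +9, then the pattern repeats.
Undoing it on eqqlp: e−8=w, q−9=h, q−8=i, l−9=c, p−8=h.

which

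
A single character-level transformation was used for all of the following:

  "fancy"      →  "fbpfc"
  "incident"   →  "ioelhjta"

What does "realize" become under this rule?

In fancy: f→f is +0, a→b is +1, n→p is +2, c→f is +3 — the shift increases by 1 each position. Each letter shifts forward by its position index (0, 1, 2, …) — the shift grows by one for each successive letter.
On realize: r+0=r, e+1=f, a+2=c, l+3=o, i+4=m, z+5=e, e+6=k.

rfcomek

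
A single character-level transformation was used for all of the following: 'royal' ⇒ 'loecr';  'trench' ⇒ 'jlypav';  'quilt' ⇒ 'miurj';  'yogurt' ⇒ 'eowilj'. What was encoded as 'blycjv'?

r(17)→l(11) and o(14)→o(14) fit y≡25x+2 (mod 26); the inverse of 25 mod 26 is 25. Each letter's alphabet position (a=0..z=25) is mapped through 25·x+2 mod 26 — an affine cipher.
Reversing it on blycjv: b(1)→25·(1−2)≡1=b; l(11)→25·(11−2)≡17=r; y(24)→25·(24−2)≡4=e; c(2)→25·(2−2)≡0=a; j(9)→25·(9−2)≡19=t; v(21)→25·(21−2)≡7=h (all mod 26).

breath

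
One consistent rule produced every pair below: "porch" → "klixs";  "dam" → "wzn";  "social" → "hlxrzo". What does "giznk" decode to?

tramp

Each pair mirrors across the alphabet (p↔k, o↔l, r↔i): positions sum to 25. Letters are reflected about the middle of the alphabet (position → 25−position): Atbash.
Reversing it on giznk: g↔t, i↔r, z↔a, n↔m, k↔p.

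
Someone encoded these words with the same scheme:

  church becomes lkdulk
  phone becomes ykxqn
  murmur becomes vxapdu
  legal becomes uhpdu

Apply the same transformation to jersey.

Shifts by position in church: pos 0: c→l (+9), pos 1: h→k (+3), pos 2: u→d (+9), pos 3: r→u (+3) — repeating every 2. It's a Vigenère-style cipher with numeric key [9,3]: position i shifts by key[i mod 2].
On jersey: j+9=s, e+3=h, r+9=a, s+3=v, e+9=n, y+3=b.

shavnb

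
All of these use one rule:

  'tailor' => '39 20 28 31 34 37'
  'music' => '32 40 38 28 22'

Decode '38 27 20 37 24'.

t is letter #20 and maps to 39: an offset of 19. The number is (letter's place in the alphabet, a=1) + 19.
Decoding 38 27 20 37 24: 38→(38−19)÷1=19=s, 27→(27−19)÷1=8=h, 20→(20−19)÷1=1=a, 37→(37−19)÷1=18=r, 24→(24−19)÷1=5=e.

share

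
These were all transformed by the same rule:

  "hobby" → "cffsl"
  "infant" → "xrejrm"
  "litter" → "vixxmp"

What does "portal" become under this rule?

pexvst

The output letters match the input read backwards, each shifted +4: hobby reversed is ybboh. Two steps: reverse the string, then apply a Caesar shift of +4.
Applying it to portal: reverse → latrop; then shift: l+4=p, a+4=e, t+4=x, r+4=v, o+4=s, p+4=t.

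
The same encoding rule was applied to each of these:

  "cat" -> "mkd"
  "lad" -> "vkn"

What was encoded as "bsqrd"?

right

Every letter moves 10 places later in the alphabet, wrapping around z→a.
Undoing it on bsqrd: b−10=r, s−10=i, q−10=g, r−10=h, d−10=t.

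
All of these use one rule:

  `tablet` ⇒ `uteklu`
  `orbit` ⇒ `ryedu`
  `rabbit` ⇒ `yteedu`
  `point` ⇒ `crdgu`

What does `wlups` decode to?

fetch

t(19)→u(20) and a(0)→t(19) fit y≡11x+19 (mod 26); the inverse of 11 mod 26 is 19. Each letter's alphabet position (a=0..z=25) is mapped through 11·x+19 mod 26 — an affine cipher.
Reversing it on wlups: w(22)→19·(22−19)≡5=f; l(11)→19·(11−19)≡4=e; u(20)→19·(20−19)≡19=t; p(15)→19·(15−19)≡2=c; s(18)→19·(18−19)≡7=h (all mod 26).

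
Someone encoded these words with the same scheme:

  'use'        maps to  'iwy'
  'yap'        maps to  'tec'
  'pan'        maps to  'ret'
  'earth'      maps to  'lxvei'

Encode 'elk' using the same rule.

The output letters match the input read backwards, each shifted +4: use reversed is esu. The word is reversed, then every letter is shifted forward by 4.
Applying it to elk: reverse → kle; then shift: k+4=o, l+4=p, e+4=i.

opi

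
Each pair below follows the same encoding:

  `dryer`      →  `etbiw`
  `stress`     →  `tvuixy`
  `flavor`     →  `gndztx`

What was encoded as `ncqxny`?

In dryer: d→e is +1, r→t is +2, y→b is +3, e→i is +4 — the shift increases by 1 each position. Letter i (0-indexed) is shifted by i+1, so successive shifts are 1, 2, 3, ….
Undoing it on ncqxny: n−1=m, c−2=a, q−3=n, x−4=t, n−5=i, y−6=s.

mantis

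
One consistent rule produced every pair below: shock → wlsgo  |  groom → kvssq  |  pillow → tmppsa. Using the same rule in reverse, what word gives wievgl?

It's a constant shift of +4 (ROT4).
Reversing it on wievgl: w−4=s, i−4=e, e−4=a, v−4=r, g−4=c, l−4=h.

search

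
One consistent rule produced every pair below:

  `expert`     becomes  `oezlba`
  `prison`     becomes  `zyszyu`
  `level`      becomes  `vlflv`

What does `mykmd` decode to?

craft

Shifts by position in expert: pos 0: e→o (+10), pos 1: x→e (+7), pos 2: p→z (+10), pos 3: e→l (+7) — repeating every 2. It's a Vigenère-style cipher with numeric key [10,7]: position i shifts by key[i mod 2].
Reversing it on mykmd: m−10=c, y−7=r, k−10=a, m−7=f, d−10=t.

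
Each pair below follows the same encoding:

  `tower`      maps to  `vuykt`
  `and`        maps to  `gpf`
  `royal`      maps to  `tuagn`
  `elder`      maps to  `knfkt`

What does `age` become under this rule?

The shift depends on letter class: consonant t→v is +2, but vowel o→u is +6. Two shifts are in play — +6 for a/e/i/o/u, +2 for every other letter.
Applying it to age: a(vowel)+6=g, g(cons)+2=i, e(vowel)+6=k.

gik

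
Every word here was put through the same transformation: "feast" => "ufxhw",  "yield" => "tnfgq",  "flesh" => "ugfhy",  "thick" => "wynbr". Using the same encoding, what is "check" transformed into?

byfbr

f(5)→u(20) and e(4)→f(5) fit y≡15x+23 (mod 26); the inverse of 15 mod 26 is 7. Each letter's alphabet position (a=0..z=25) is mapped through 15·x+23 mod 26 — an affine cipher.
For check: c(2)→15·2+23≡1=b; h(7)→15·7+23≡24=y; e(4)→15·4+23≡5=f; c(2)→15·2+23≡1=b; k(10)→15·10+23≡17=r (all mod 26).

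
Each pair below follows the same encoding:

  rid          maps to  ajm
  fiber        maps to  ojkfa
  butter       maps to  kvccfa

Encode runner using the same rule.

The rule splits by letter class: vowels +1, consonants +9.
On runner: r(cons)+9=a, u(vowel)+1=v, n(cons)+9=w, n(cons)+9=w, e(vowel)+1=f, r(cons)+9=a.

avwwfa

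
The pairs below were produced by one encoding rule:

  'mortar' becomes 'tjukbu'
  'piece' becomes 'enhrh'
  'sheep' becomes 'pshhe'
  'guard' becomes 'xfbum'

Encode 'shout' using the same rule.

psjfk

Each letter's alphabet position (a=0..z=25) is mapped through 21·x+1 mod 26 — an affine cipher.
For shout: s(18)→21·18+1≡15=p; h(7)→21·7+1≡18=s; o(14)→21·14+1≡9=j; u(20)→21·20+1≡5=f; t(19)→21·19+1≡10=k (all mod 26).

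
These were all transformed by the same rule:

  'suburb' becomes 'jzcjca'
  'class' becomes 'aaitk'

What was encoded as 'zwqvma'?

senior

The output letters match the input read backwards, each shifted +8: suburb reversed is brubus. Read the word backwards and shift each letter +8.
Reversing it on zwqvma: shift back: z−8=r, w−8=o, q−8=i, v−8=n, m−8=e, a−8=s → roines; then reverse → senior.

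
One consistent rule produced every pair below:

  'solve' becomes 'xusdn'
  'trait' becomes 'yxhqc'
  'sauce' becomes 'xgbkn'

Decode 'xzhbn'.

state

Letter i (0-indexed) is shifted by i+5, so successive shifts are 5, 6, 7, ….
Undoing it on xzhbn: x−5=s, z−6=t, h−7=a, b−8=t, n−9=e.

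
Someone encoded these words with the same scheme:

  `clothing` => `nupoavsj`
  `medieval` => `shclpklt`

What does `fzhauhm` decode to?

fantasy

The output letters match the input read backwards, each shifted +7: clothing reversed is gnihtolc. Two steps: reverse the string, then apply a Caesar shift of +7.
Undoing it on fzhauhm: shift back: f−7=y, z−7=s, h−7=a, a−7=t, u−7=n, h−7=a, m−7=f → ysatnaf; then reverse → fantasy.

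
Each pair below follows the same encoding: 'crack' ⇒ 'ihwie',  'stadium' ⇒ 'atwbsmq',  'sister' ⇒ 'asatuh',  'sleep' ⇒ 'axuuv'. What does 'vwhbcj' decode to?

pardon

c(2)→i(8) and r(17)→h(7) fit y≡19x+22 (mod 26); the inverse of 19 mod 26 is 11. This is an affine cipher: with a=0,…,z=25, each position x becomes (19x+22) mod 26.
Reversing it on vwhbcj: v(21)→11·(21−22)≡15=p; w(22)→11·(22−22)≡0=a; h(7)→11·(7−22)≡17=r; b(1)→11·(1−22)≡3=d; c(2)→11·(2−22)≡14=o; j(9)→11·(9−22)≡13=n (all mod 26).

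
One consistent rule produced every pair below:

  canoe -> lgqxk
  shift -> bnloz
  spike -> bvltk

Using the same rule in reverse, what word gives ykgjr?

Shifts by position in canoe: pos 0: c→l (+9), pos 1: a→g (+6), pos 2: n→q (+3), pos 3: o→x (+9), pos 4: e→k (+6) — repeating every 3. A repeating key of period 3 is used — shifts +9, +6, +3 over and over.
Decoding ykgjr: y−9=p, k−6=e, g−3=d, j−9=a, r−6=l.

pedal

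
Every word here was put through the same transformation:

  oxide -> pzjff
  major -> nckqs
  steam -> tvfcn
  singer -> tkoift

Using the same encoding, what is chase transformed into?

A repeating key of period 2 is used — shifts +1, +2 over and over.
On chase: c+1=d, h+2=j, a+1=b, s+2=u, e+1=f.

djbuf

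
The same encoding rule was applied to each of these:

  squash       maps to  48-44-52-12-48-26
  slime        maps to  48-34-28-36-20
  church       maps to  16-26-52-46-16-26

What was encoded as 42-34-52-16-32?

pluck

s(#19)→48 and q(#17)→44: differences scale by 2, so n = 2·pos + 10. With a=1..z=26, the number is 2·pos + 10.
Reversing it on 42-34-52-16-32: 42→(42−10)÷2=16=p, 34→(34−10)÷2=12=l, 52→(52−10)÷2=21=u, 16→(16−10)÷2=3=c, 32→(32−10)÷2=11=k.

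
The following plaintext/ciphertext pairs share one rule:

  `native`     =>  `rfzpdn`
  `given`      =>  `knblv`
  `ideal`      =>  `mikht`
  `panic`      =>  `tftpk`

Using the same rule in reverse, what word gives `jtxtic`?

format

In native: n→r is +4, a→f is +5, t→z is +6, i→p is +7 — the shift increases by 1 each position. Each letter shifts forward by (position + 4), i.e. 4, 5, 6, … — the shift grows by one for each successive letter.
Reversing it on jtxtic: j−4=f, t−5=o, x−6=r, t−7=m, i−8=a, c−9=t.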